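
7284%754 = 498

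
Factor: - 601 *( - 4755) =2857755 = 3^1* 5^1*317^1*601^1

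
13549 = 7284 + 6265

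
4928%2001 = 926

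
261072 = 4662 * 56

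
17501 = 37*473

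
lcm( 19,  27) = 513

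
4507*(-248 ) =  - 1117736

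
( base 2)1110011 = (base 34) 3D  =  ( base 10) 115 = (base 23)50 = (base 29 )3s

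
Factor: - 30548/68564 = - 7^1*61^( - 1 )*281^( - 1)*1091^1= -7637/17141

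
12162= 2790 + 9372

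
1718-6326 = - 4608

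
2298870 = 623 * 3690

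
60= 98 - 38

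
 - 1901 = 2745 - 4646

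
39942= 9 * 4438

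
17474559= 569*30711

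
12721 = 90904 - 78183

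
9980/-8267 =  - 2 + 6554/8267 = - 1.21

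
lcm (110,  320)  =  3520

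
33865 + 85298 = 119163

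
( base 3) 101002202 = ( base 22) F4G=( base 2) 1110011000100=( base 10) 7364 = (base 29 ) 8lr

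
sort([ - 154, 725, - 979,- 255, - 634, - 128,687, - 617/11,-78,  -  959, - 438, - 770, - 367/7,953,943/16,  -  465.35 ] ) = [ - 979,- 959,  -  770,-634,- 465.35,-438,- 255, - 154,- 128, - 78,  -  617/11, - 367/7,943/16,  687, 725,953]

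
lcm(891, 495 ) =4455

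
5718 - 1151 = 4567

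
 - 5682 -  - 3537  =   - 2145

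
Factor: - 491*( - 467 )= 229297=467^1*491^1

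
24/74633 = 24/74633 = 0.00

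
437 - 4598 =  - 4161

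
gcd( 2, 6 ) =2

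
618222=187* 3306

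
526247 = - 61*( - 8627)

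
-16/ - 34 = 8/17 = 0.47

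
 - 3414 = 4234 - 7648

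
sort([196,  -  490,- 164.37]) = [-490,-164.37, 196] 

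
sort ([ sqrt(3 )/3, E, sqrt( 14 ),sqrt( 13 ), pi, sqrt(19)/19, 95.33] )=[ sqrt(19) /19,  sqrt (3 ) /3 , E, pi, sqrt(13),sqrt( 14 ), 95.33] 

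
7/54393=7/54393=0.00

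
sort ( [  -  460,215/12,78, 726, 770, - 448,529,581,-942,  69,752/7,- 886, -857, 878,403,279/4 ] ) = [ - 942, - 886, - 857,- 460, - 448,215/12,69,279/4,  78, 752/7,403,529,581,726,770,  878]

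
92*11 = 1012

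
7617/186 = 2539/62= 40.95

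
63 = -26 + 89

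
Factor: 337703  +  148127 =485830 = 2^1*5^1*19^1*2557^1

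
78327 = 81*967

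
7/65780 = 7/65780=0.00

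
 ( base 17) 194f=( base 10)7597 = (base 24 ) D4D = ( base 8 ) 16655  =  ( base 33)6W7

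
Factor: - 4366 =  - 2^1*37^1*59^1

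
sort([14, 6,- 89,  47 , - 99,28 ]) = [  -  99, - 89,6 , 14 , 28, 47]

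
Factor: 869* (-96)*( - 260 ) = 21690240 = 2^7* 3^1 * 5^1*11^1*13^1*79^1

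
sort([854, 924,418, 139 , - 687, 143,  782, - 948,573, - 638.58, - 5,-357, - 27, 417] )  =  [ - 948, - 687,  -  638.58, - 357, - 27,-5,139,  143, 417, 418,573, 782, 854, 924]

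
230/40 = 5 +3/4 = 5.75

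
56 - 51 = 5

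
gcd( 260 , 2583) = 1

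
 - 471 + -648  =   - 1119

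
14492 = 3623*4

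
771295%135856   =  92015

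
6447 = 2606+3841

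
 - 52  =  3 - 55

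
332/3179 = 332/3179 = 0.10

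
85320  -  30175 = 55145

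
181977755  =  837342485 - 655364730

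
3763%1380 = 1003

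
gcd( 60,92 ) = 4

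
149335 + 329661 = 478996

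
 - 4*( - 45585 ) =182340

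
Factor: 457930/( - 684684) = -20815/31122  =  - 2^(  -  1)*3^(-2)*5^1*7^( - 1)*13^ ( - 1)*19^ ( - 1 )*23^1*181^1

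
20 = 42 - 22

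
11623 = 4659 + 6964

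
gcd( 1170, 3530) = 10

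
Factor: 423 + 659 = 1082 = 2^1*541^1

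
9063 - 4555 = 4508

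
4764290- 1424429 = 3339861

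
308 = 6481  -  6173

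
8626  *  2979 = 25696854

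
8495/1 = 8495  =  8495.00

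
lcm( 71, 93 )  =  6603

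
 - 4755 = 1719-6474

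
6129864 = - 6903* (- 888)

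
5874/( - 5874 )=  -  1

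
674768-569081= 105687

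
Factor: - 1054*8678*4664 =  - 42659798368 = -2^5 * 11^1*17^1*31^1*53^1 * 4339^1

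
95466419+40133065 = 135599484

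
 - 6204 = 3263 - 9467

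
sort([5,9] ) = [5, 9 ] 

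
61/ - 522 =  - 61/522 = - 0.12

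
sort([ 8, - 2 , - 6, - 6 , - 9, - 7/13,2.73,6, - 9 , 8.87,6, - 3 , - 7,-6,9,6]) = [ - 9, - 9, - 7 , - 6 , - 6, - 6, -3, - 2, - 7/13,2.73,6 , 6, 6,8,8.87 , 9]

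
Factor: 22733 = 127^1 * 179^1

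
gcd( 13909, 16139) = 1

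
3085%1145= 795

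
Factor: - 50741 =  - 50741^1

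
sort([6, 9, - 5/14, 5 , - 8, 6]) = [-8,  -  5/14, 5,6, 6,9]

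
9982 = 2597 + 7385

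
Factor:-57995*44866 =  - 2^1*5^1*7^1*1657^1*22433^1 = - 2602003670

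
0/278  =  0  =  0.00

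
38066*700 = 26646200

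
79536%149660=79536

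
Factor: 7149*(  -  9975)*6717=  - 3^3*5^2* 7^1*19^1*2239^1*2383^1 = -478997834175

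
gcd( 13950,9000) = 450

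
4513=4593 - 80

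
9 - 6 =3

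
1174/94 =587/47= 12.49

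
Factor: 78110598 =2^1*3^1 * 3061^1*4253^1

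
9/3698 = 9/3698=0.00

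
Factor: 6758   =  2^1 *31^1*109^1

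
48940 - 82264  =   - 33324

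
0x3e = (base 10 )62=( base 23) 2g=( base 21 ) 2K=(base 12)52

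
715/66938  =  715/66938 = 0.01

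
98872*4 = 395488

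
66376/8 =8297 = 8297.00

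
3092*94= 290648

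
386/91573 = 386/91573  =  0.00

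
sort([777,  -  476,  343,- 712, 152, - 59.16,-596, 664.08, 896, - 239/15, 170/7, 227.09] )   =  [ - 712, - 596,-476,-59.16,- 239/15, 170/7,152, 227.09, 343, 664.08,777, 896] 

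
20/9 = 2 + 2/9 = 2.22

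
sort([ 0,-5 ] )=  [-5,0 ]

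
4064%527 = 375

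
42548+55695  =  98243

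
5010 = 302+4708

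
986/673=986/673 = 1.47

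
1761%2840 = 1761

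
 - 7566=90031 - 97597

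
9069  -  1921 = 7148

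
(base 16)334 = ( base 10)820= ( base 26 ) 15E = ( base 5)11240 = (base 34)o4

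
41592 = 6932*6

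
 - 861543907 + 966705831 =105161924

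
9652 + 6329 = 15981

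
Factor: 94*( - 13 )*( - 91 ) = 2^1*7^1*13^2*47^1 = 111202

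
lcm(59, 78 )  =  4602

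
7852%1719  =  976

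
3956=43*92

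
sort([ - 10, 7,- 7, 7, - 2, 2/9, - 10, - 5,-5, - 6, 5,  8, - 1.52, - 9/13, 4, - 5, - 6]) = [ -10, - 10, - 7, - 6, - 6 , - 5,-5, - 5,-2, - 1.52, - 9/13, 2/9,4, 5, 7,7,8 ] 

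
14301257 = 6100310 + 8200947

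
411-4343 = - 3932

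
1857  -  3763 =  - 1906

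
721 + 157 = 878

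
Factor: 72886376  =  2^3 * 43^1 * 211879^1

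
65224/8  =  8153 = 8153.00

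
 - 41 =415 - 456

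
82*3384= 277488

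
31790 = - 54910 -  - 86700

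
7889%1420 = 789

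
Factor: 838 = 2^1*419^1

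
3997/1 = 3997= 3997.00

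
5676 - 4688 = 988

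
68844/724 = 95  +  16/181 = 95.09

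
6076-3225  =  2851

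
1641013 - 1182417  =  458596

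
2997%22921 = 2997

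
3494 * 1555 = 5433170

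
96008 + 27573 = 123581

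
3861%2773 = 1088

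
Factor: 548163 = 3^2*7^2*11^1*113^1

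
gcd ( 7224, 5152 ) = 56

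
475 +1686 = 2161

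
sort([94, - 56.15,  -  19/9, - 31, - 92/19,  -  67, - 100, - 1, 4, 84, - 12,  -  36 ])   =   [ - 100 ,-67, - 56.15 , - 36, - 31, - 12, - 92/19, - 19/9, - 1, 4,84, 94] 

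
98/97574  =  49/48787  =  0.00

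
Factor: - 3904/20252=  - 16/83 = - 2^4 * 83^ ( - 1)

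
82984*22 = 1825648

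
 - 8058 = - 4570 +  - 3488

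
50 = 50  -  0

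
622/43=14 + 20/43 =14.47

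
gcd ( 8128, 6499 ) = 1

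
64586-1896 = 62690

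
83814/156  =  13969/26 =537.27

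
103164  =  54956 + 48208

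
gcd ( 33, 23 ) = 1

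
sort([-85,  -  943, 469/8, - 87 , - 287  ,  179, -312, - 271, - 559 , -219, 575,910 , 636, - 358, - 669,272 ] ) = [- 943,-669, - 559,-358,-312,-287, - 271,-219 , - 87,-85 , 469/8,179, 272,575,  636, 910 ] 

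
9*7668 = 69012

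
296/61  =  4 + 52/61  =  4.85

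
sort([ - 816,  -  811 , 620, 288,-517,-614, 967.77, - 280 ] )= [ - 816, - 811 , - 614, - 517,-280,  288,620,967.77]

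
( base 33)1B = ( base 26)1I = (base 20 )24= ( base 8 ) 54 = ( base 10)44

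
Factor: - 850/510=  - 3^ ( - 1 ) * 5^1 = -5/3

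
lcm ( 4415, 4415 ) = 4415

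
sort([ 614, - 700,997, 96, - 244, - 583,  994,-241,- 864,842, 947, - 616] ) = [-864, - 700 , - 616, - 583,-244, - 241,  96,614, 842,947, 994,997 ] 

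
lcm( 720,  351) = 28080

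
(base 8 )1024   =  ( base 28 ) j0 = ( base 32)GK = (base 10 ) 532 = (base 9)651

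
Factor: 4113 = 3^2*457^1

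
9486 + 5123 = 14609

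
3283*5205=17088015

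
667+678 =1345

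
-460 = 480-940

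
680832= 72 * 9456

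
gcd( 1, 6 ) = 1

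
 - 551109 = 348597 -899706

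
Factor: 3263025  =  3^1*5^2*139^1*313^1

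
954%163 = 139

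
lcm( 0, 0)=0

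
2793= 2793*1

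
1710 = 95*18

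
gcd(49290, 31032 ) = 6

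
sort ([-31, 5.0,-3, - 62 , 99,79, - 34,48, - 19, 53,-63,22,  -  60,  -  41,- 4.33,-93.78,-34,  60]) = [- 93.78,-63, - 62, - 60, - 41,  -  34, - 34,-31, - 19, - 4.33,-3,5.0, 22 , 48,53,60,79,99]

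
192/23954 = 96/11977  =  0.01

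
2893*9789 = 28319577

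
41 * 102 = 4182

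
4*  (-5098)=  - 20392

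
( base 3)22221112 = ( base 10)6521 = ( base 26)9GL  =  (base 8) 14571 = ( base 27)8pe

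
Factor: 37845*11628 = 2^2*3^4*5^1 * 17^1*19^1*29^2= 440061660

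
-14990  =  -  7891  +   - 7099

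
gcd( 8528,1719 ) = 1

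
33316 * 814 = 27119224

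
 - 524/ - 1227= 524/1227 = 0.43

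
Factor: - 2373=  - 3^1*7^1 *113^1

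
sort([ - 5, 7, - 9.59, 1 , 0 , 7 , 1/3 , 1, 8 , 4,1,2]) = [ - 9.59, - 5,  0, 1/3,1, 1,1,  2,4, 7,7 , 8 ]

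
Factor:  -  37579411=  -41^1*916571^1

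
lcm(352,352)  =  352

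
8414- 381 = 8033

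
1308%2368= 1308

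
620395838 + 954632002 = 1575027840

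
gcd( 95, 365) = 5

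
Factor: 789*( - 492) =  - 2^2*3^2*41^1*263^1 = - 388188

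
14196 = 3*4732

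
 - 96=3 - 99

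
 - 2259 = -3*753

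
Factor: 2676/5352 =1/2 = 2^( - 1) 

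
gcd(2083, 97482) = 1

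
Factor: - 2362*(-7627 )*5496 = 99010297104= 2^4*3^1*29^1*229^1*263^1*1181^1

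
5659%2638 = 383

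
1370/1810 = 137/181 = 0.76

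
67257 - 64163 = 3094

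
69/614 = 69/614 = 0.11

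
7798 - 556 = 7242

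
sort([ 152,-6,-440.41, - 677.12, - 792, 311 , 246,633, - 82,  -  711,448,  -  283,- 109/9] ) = [-792, - 711, - 677.12,-440.41, - 283, - 82, - 109/9, - 6,152,  246, 311,448 , 633 ]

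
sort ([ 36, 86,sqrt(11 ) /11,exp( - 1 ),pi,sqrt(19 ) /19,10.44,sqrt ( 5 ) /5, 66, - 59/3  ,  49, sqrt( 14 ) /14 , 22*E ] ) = [-59/3,sqrt(19)/19 , sqrt( 14) /14,sqrt( 11)/11,  exp(-1) , sqrt ( 5)/5, pi,  10.44,36, 49,22 * E, 66,  86]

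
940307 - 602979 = 337328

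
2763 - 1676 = 1087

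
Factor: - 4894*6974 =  - 2^2*11^1*317^1 * 2447^1 =-34130756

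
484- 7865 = -7381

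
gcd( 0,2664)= 2664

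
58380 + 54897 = 113277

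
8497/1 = 8497 = 8497.00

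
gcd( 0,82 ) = 82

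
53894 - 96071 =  - 42177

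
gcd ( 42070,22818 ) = 2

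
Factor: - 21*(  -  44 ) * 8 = 2^5*3^1 * 7^1*11^1 =7392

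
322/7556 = 161/3778 = 0.04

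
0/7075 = 0 = 0.00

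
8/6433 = 8/6433  =  0.00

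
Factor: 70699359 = 3^1*23566453^1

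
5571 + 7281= 12852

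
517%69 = 34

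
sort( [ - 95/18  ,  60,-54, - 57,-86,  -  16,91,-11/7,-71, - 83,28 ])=[- 86, - 83 ,-71, - 57,  -  54, - 16, - 95/18 , - 11/7 , 28 , 60,91]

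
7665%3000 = 1665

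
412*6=2472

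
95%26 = 17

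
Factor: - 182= -2^1*7^1*13^1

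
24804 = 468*53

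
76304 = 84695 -8391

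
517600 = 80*6470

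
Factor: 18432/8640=2^5*3^( -1 )*5^( - 1) = 32/15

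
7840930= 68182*115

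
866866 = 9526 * 91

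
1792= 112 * 16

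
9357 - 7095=2262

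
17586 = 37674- 20088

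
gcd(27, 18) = 9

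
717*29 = 20793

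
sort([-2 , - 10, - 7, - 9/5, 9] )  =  [ - 10, - 7, - 2, - 9/5,9 ] 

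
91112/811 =112  +  280/811 = 112.35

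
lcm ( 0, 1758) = 0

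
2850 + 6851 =9701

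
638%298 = 42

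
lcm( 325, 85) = 5525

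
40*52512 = 2100480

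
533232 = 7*76176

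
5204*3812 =19837648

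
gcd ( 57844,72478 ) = 2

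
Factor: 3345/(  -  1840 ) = -2^( - 4 )*3^1*23^(  -  1 )* 223^1 = - 669/368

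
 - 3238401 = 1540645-4779046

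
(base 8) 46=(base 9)42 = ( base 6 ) 102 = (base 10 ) 38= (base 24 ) 1E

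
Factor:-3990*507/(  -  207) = 224770/23= 2^1*5^1*7^1*13^2 * 19^1*23^( - 1) 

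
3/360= 1/120  =  0.01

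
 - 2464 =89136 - 91600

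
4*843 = 3372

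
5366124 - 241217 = 5124907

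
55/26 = 2+ 3/26 = 2.12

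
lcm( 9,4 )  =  36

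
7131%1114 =447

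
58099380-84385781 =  - 26286401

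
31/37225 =31/37225 = 0.00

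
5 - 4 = 1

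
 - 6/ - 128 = 3/64=0.05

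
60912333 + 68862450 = 129774783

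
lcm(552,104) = 7176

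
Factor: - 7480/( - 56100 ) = 2^1 *3^( - 1 )*5^(-1) =2/15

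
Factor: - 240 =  - 2^4*3^1 * 5^1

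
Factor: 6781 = 6781^1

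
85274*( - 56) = -4775344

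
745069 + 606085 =1351154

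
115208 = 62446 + 52762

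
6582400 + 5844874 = 12427274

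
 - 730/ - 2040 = 73/204 = 0.36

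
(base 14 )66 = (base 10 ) 90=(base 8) 132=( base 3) 10100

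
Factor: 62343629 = 62343629^1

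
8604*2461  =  21174444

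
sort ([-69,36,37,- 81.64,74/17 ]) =[ - 81.64, - 69, 74/17, 36,37] 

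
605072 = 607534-2462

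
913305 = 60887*15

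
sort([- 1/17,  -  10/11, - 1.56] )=[ - 1.56, - 10/11, - 1/17]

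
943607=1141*827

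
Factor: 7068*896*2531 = 16028640768=2^9*3^1 *7^1*19^1*31^1*2531^1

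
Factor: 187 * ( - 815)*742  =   - 113084510  =  -2^1*5^1*7^1*11^1* 17^1 * 53^1*163^1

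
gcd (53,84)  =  1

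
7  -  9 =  - 2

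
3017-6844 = -3827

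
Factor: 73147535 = 5^1*337^1*43411^1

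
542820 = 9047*60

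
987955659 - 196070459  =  791885200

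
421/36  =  421/36 = 11.69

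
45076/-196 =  - 230 + 1/49 = -229.98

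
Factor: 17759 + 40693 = 58452 = 2^2*3^1*4871^1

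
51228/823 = 62 + 202/823 = 62.25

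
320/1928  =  40/241= 0.17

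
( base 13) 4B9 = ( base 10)828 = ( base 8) 1474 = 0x33C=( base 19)25b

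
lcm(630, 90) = 630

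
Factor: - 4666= - 2^1*2333^1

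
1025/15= 68 + 1/3 = 68.33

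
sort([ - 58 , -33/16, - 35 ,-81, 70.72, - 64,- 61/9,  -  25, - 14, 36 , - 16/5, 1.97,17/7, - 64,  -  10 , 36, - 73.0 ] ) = [-81 , - 73.0, - 64, - 64 , - 58, - 35, - 25, - 14,-10,  -  61/9, - 16/5,-33/16 , 1.97,  17/7,36, 36,  70.72]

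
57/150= 19/50 = 0.38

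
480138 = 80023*6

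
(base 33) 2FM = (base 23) 524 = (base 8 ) 5207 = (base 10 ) 2695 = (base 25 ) 47k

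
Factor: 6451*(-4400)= - 28384400  =  - 2^4*5^2*11^1*6451^1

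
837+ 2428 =3265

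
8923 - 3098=5825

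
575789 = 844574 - 268785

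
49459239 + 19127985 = 68587224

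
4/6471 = 4/6471 =0.00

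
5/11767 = 5/11767 = 0.00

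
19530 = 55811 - 36281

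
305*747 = 227835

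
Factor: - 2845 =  - 5^1*569^1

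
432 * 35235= 15221520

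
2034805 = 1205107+829698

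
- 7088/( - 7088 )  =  1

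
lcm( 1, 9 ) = 9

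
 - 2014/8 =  - 252 + 1/4 = -251.75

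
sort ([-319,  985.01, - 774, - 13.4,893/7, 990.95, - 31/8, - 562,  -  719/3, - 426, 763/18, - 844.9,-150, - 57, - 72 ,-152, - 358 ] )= [  -  844.9, - 774, - 562 ,-426, - 358, - 319,  -  719/3, - 152, - 150, - 72, - 57, - 13.4, - 31/8, 763/18, 893/7, 985.01, 990.95 ]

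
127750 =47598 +80152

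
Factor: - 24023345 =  - 5^1*47^1*151^1*677^1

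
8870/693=12  +  554/693=12.80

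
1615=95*17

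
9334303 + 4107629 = 13441932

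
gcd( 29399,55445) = 1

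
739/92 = 739/92= 8.03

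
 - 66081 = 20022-86103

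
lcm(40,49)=1960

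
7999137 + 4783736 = 12782873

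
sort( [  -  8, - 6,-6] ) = [  -  8,-6,-6 ]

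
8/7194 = 4/3597=0.00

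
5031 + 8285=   13316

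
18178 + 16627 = 34805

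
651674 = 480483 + 171191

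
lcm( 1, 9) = 9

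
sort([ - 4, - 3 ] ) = [ - 4, - 3]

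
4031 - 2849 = 1182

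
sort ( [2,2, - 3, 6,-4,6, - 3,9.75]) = [ - 4, - 3, - 3, 2, 2, 6,6,9.75] 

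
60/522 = 10/87 = 0.11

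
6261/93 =67 + 10/31 = 67.32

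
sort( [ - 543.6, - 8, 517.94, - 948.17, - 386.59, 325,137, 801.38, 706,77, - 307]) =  [ - 948.17,  -  543.6, - 386.59 ,-307, - 8 , 77 , 137,325,  517.94, 706, 801.38 ] 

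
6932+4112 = 11044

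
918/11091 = 306/3697 = 0.08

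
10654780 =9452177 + 1202603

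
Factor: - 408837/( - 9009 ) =953/21 = 3^( - 1 ) * 7^( - 1 )*953^1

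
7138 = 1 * 7138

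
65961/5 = 65961/5 = 13192.20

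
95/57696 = 95/57696=0.00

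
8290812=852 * 9731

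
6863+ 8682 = 15545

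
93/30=31/10 = 3.10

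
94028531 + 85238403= 179266934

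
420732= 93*4524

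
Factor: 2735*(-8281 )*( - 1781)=40337040835 = 5^1*7^2*13^3*137^1*  547^1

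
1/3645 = 1/3645 = 0.00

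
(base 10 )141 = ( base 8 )215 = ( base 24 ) 5l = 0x8D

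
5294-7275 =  - 1981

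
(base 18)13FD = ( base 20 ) HE7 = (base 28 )913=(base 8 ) 15657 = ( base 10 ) 7087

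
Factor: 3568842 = 2^1*3^2*331^1 * 599^1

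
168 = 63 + 105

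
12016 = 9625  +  2391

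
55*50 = 2750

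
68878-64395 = 4483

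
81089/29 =81089/29 = 2796.17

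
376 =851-475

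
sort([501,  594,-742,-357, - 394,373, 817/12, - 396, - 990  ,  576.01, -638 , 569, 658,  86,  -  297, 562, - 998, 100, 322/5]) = [- 998, - 990, - 742,-638 , - 396, - 394,-357, - 297,322/5,817/12,86,100,373,501 , 562,569,576.01, 594,  658 ]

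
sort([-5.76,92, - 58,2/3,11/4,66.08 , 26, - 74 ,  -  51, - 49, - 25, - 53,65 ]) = [ - 74,-58, - 53,- 51, - 49, -25,  -  5.76,2/3,11/4,26,65,66.08, 92] 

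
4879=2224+2655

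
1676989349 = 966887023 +710102326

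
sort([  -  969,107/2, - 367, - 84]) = [ - 969, - 367, - 84,107/2 ] 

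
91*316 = 28756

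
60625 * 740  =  44862500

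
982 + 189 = 1171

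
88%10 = 8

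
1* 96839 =96839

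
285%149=136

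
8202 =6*1367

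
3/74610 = 1/24870= 0.00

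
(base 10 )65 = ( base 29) 27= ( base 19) 38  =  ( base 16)41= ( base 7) 122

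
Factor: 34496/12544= 2^( - 2)*11^1 = 11/4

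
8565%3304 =1957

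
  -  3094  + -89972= - 93066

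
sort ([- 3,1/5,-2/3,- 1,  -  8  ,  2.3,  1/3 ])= [-8 ,-3,-1, - 2/3,  1/5 , 1/3,2.3]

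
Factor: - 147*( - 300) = 2^2*3^2*5^2 * 7^2 = 44100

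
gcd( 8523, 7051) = 1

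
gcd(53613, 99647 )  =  1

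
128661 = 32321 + 96340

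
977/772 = 977/772 = 1.27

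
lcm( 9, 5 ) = 45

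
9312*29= 270048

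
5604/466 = 2802/233=12.03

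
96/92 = 1 + 1/23=   1.04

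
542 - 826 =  - 284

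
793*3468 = 2750124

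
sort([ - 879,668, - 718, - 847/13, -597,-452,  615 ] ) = [-879,  -  718, - 597, - 452,-847/13, 615,668]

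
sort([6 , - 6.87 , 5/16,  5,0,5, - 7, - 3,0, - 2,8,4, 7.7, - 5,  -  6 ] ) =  [ - 7  , - 6.87, - 6, - 5, - 3, - 2,0,0,5/16, 4,5,5,6, 7.7,8]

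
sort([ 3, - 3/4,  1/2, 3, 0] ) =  [ - 3/4, 0, 1/2, 3,3] 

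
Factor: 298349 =298349^1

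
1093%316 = 145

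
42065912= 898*46844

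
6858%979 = 5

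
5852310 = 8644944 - 2792634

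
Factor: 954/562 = 477/281= 3^2*53^1*281^( - 1)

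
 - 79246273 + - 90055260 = -169301533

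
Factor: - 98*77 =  - 2^1*7^3*11^1 = - 7546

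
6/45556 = 3/22778 = 0.00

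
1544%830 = 714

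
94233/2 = 94233/2 = 47116.50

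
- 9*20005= - 180045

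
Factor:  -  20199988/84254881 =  - 2^2*149^( - 1 )*565469^( -1)*5049997^1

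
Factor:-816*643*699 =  - 366756912  =  - 2^4*3^2*17^1*233^1*643^1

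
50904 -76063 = - 25159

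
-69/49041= - 23/16347 = - 0.00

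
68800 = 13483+55317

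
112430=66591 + 45839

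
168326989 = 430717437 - 262390448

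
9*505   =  4545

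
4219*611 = 2577809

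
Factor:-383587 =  - 383587^1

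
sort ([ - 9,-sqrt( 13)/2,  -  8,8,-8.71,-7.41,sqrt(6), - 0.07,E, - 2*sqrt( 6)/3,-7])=[ - 9 ,-8.71, - 8, - 7.41, - 7, - sqrt(13 )/2, - 2*sqrt(6) /3, - 0.07,sqrt(6),E,8 ]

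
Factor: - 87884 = -2^2*127^1*173^1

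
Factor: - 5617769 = - 17^1* 47^1 * 79^1*89^1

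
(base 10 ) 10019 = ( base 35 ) 869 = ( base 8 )23443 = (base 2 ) 10011100100011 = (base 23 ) ILE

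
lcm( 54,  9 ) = 54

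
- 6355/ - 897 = 7 + 76/897  =  7.08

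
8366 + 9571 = 17937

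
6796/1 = 6796 = 6796.00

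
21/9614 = 21/9614 = 0.00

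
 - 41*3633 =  - 148953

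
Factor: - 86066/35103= - 2^1*3^( - 1)*23^1 * 1871^1*11701^( - 1 ) 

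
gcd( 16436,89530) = 14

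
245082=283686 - 38604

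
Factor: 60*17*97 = 2^2*3^1*5^1*17^1*97^1=98940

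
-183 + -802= - 985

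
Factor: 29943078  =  2^1*3^1*11^1*453683^1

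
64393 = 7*9199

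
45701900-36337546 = 9364354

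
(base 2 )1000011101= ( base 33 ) gd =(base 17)1ee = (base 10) 541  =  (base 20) 171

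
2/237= 2/237 = 0.01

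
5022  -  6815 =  - 1793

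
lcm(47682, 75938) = 2050326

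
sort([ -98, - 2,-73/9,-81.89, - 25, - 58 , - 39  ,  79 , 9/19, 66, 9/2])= [ - 98, - 81.89,-58, - 39,-25, - 73/9, -2, 9/19,9/2 , 66, 79 ]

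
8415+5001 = 13416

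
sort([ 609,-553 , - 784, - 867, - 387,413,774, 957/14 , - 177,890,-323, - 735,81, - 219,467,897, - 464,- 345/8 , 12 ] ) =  [ - 867,  -  784,-735, - 553, - 464, - 387, - 323, - 219, - 177, - 345/8, 12, 957/14,81,413, 467 , 609,774,890,897 ]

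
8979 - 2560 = 6419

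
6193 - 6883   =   - 690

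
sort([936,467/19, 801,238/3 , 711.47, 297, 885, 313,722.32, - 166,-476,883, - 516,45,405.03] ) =[-516, - 476, - 166 , 467/19,45,238/3,297, 313,405.03, 711.47,722.32 , 801,883,885,936 ]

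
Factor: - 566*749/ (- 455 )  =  2^1*5^( - 1)*13^( - 1)*107^1*283^1 = 60562/65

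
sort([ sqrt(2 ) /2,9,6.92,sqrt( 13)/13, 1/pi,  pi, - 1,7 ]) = [ - 1, sqrt( 13)/13,1/pi, sqrt( 2) /2, pi,6.92, 7, 9]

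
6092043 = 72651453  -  66559410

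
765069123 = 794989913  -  29920790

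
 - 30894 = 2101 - 32995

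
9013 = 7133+1880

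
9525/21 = 453 + 4/7 = 453.57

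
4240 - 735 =3505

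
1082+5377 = 6459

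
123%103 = 20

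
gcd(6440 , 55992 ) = 8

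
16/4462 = 8/2231  =  0.00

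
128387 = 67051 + 61336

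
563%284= 279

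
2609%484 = 189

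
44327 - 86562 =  - 42235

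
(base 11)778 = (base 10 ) 932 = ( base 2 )1110100100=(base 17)33e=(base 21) 228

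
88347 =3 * 29449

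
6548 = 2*3274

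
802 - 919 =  - 117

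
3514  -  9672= - 6158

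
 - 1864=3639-5503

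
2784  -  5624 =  - 2840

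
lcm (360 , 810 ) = 3240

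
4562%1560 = 1442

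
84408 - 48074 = 36334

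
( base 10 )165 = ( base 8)245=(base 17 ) 9c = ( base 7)324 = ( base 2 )10100101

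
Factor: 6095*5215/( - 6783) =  - 3^( - 1)* 5^2*17^( - 1 )*19^( - 1)*23^1*53^1*149^1 =-4540775/969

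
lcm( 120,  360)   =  360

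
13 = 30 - 17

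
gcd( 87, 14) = 1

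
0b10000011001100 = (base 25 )dal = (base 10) 8396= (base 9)12458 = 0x20CC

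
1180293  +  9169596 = 10349889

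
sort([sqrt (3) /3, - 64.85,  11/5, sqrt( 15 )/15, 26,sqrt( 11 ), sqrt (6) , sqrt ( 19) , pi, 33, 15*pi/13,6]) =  [ - 64.85, sqrt ( 15)/15, sqrt( 3)/3,11/5, sqrt( 6 ), pi,sqrt( 11), 15*pi/13, sqrt( 19), 6, 26,33]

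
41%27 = 14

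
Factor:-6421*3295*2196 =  - 2^2*3^2*5^1*61^1*659^1 * 6421^1 = - 46461200220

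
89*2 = 178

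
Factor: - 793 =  - 13^1*61^1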